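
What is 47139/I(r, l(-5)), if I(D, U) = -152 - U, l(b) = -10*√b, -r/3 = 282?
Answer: -597094/1967 - 78565*I*√5/3934 ≈ -303.56 - 44.656*I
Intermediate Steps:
r = -846 (r = -3*282 = -846)
47139/I(r, l(-5)) = 47139/(-152 - (-10)*√(-5)) = 47139/(-152 - (-10)*I*√5) = 47139/(-152 + 10*I*√5)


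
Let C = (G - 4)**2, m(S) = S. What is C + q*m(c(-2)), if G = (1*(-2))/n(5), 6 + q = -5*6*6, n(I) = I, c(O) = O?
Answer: 9784/25 ≈ 391.36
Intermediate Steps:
q = -186 (q = -6 - 5*6*6 = -6 - 30*6 = -6 - 180 = -186)
G = -2/5 (G = (1*(-2))/5 = -2*1/5 = -2/5 ≈ -0.40000)
C = 484/25 (C = (-2/5 - 4)**2 = (-22/5)**2 = 484/25 ≈ 19.360)
C + q*m(c(-2)) = 484/25 - 186*(-2) = 484/25 + 372 = 9784/25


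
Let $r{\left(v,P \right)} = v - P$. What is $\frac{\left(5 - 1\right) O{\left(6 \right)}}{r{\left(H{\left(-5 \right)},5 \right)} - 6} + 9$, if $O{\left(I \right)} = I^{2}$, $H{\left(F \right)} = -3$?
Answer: $- \frac{9}{7} \approx -1.2857$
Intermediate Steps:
$\frac{\left(5 - 1\right) O{\left(6 \right)}}{r{\left(H{\left(-5 \right)},5 \right)} - 6} + 9 = \frac{\left(5 - 1\right) 6^{2}}{\left(-3 - 5\right) - 6} + 9 = \frac{4 \cdot 36}{\left(-3 - 5\right) - 6} + 9 = \frac{1}{-8 - 6} \cdot 144 + 9 = \frac{1}{-14} \cdot 144 + 9 = \left(- \frac{1}{14}\right) 144 + 9 = - \frac{72}{7} + 9 = - \frac{9}{7}$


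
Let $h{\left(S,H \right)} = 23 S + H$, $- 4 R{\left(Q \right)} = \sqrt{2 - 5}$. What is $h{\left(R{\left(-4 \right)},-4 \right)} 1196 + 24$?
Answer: $-4760 - 6877 i \sqrt{3} \approx -4760.0 - 11911.0 i$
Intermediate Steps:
$R{\left(Q \right)} = - \frac{i \sqrt{3}}{4}$ ($R{\left(Q \right)} = - \frac{\sqrt{2 - 5}}{4} = - \frac{\sqrt{-3}}{4} = - \frac{i \sqrt{3}}{4}$)
$h{\left(S,H \right)} = H + 23 S$
$h{\left(R{\left(-4 \right)},-4 \right)} 1196 + 24 = \left(-4 + 23 \left(- \frac{i \sqrt{3}}{4}\right)\right) 1196 + 24 = \left(-4 - \frac{23 i \sqrt{3}}{4}\right) 1196 + 24 = \left(-4784 - 6877 i \sqrt{3}\right) + 24 = -4760 - 6877 i \sqrt{3}$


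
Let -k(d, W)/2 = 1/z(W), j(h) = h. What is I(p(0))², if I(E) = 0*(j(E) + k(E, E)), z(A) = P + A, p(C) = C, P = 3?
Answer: 0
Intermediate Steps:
z(A) = 3 + A
k(d, W) = -2/(3 + W)
I(E) = 0 (I(E) = 0*(E - 2/(3 + E)) = 0)
I(p(0))² = 0² = 0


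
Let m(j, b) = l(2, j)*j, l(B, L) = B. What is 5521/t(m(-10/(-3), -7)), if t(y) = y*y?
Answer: 49689/400 ≈ 124.22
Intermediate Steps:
m(j, b) = 2*j
t(y) = y²
5521/t(m(-10/(-3), -7)) = 5521/((2*(-10/(-3)))²) = 5521/((2*(-10*(-⅓)))²) = 5521/((2*(10/3))²) = 5521/((20/3)²) = 5521/(400/9) = 5521*(9/400) = 49689/400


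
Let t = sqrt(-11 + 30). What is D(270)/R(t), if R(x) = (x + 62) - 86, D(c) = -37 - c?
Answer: 7368/557 + 307*sqrt(19)/557 ≈ 15.630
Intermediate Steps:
t = sqrt(19) ≈ 4.3589
R(x) = -24 + x (R(x) = (62 + x) - 86 = -24 + x)
D(270)/R(t) = (-37 - 1*270)/(-24 + sqrt(19)) = (-37 - 270)/(-24 + sqrt(19)) = -307/(-24 + sqrt(19))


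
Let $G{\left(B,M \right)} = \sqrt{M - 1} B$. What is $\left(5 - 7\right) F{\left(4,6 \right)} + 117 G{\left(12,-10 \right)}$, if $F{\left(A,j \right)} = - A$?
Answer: $8 + 1404 i \sqrt{11} \approx 8.0 + 4656.5 i$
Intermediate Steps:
$G{\left(B,M \right)} = B \sqrt{-1 + M}$ ($G{\left(B,M \right)} = \sqrt{-1 + M} B = B \sqrt{-1 + M}$)
$\left(5 - 7\right) F{\left(4,6 \right)} + 117 G{\left(12,-10 \right)} = \left(5 - 7\right) \left(\left(-1\right) 4\right) + 117 \cdot 12 \sqrt{-1 - 10} = \left(-2\right) \left(-4\right) + 117 \cdot 12 \sqrt{-11} = 8 + 117 \cdot 12 i \sqrt{11} = 8 + 1404 i \sqrt{11}$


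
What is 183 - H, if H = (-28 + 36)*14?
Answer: 71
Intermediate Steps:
H = 112 (H = 8*14 = 112)
183 - H = 183 - 1*112 = 183 - 112 = 71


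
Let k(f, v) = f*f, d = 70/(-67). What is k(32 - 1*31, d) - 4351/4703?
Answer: 352/4703 ≈ 0.074846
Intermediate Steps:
d = -70/67 (d = 70*(-1/67) = -70/67 ≈ -1.0448)
k(f, v) = f²
k(32 - 1*31, d) - 4351/4703 = (32 - 1*31)² - 4351/4703 = (32 - 31)² - 4351*1/4703 = 1² - 4351/4703 = 1 - 4351/4703 = 352/4703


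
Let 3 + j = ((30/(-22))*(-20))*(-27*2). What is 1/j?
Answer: -11/16233 ≈ -0.00067763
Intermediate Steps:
j = -16233/11 (j = -3 + ((30/(-22))*(-20))*(-27*2) = -3 + ((30*(-1/22))*(-20))*(-54) = -3 - 15/11*(-20)*(-54) = -3 + (300/11)*(-54) = -3 - 16200/11 = -16233/11 ≈ -1475.7)
1/j = 1/(-16233/11) = -11/16233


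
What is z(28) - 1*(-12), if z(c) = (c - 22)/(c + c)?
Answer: 339/28 ≈ 12.107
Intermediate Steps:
z(c) = (-22 + c)/(2*c) (z(c) = (-22 + c)/((2*c)) = (-22 + c)*(1/(2*c)) = (-22 + c)/(2*c))
z(28) - 1*(-12) = (½)*(-22 + 28)/28 - 1*(-12) = (½)*(1/28)*6 + 12 = 3/28 + 12 = 339/28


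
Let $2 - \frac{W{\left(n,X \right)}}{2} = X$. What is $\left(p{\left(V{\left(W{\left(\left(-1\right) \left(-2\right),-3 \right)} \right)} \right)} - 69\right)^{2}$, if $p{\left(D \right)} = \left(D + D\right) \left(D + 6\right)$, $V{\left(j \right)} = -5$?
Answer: $6241$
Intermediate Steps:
$W{\left(n,X \right)} = 4 - 2 X$
$p{\left(D \right)} = 2 D \left(6 + D\right)$
$\left(p{\left(V{\left(W{\left(\left(-1\right) \left(-2\right),-3 \right)} \right)} \right)} - 69\right)^{2} = \left(2 \left(-5\right) \left(6 - 5\right) - 69\right)^{2} = \left(2 \left(-5\right) 1 - 69\right)^{2} = \left(-10 - 69\right)^{2} = \left(-79\right)^{2} = 6241$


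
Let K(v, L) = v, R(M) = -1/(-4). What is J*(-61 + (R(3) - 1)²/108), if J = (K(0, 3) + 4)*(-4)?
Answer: 11711/12 ≈ 975.92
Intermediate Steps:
R(M) = ¼ (R(M) = -1*(-¼) = ¼)
J = -16 (J = (0 + 4)*(-4) = 4*(-4) = -16)
J*(-61 + (R(3) - 1)²/108) = -16*(-61 + (¼ - 1)²/108) = -16*(-61 + (-¾)²*(1/108)) = -16*(-61 + (9/16)*(1/108)) = -16*(-61 + 1/192) = -16*(-11711/192) = 11711/12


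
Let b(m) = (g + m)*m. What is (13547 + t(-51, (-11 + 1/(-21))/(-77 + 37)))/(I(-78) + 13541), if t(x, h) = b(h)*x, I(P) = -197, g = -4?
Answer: 12494497/12259800 ≈ 1.0191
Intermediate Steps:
b(m) = m*(-4 + m) (b(m) = (-4 + m)*m = m*(-4 + m))
t(x, h) = h*x*(-4 + h) (t(x, h) = (h*(-4 + h))*x = h*x*(-4 + h))
(13547 + t(-51, (-11 + 1/(-21))/(-77 + 37)))/(I(-78) + 13541) = (13547 + ((-11 + 1/(-21))/(-77 + 37))*(-51)*(-4 + (-11 + 1/(-21))/(-77 + 37)))/(-197 + 13541) = (13547 + ((-11 + 1*(-1/21))/(-40))*(-51)*(-4 + (-11 + 1*(-1/21))/(-40)))/13344 = (13547 + ((-11 - 1/21)*(-1/40))*(-51)*(-4 + (-11 - 1/21)*(-1/40)))*(1/13344) = (13547 - 232/21*(-1/40)*(-51)*(-4 - 232/21*(-1/40)))*(1/13344) = (13547 + (29/105)*(-51)*(-4 + 29/105))*(1/13344) = (13547 + (29/105)*(-51)*(-391/105))*(1/13344) = (13547 + 192763/3675)*(1/13344) = (49977988/3675)*(1/13344) = 12494497/12259800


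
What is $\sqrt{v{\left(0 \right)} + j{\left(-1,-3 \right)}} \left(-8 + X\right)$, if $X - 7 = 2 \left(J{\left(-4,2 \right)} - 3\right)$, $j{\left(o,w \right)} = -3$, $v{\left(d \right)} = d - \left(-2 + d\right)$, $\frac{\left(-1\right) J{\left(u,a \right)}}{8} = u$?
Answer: $57 i \approx 57.0 i$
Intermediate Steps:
$J{\left(u,a \right)} = - 8 u$
$v{\left(d \right)} = 2$ ($v{\left(d \right)} = d - \left(-2 + d\right) = 2$)
$X = 65$ ($X = 7 + 2 \left(\left(-8\right) \left(-4\right) - 3\right) = 7 + 2 \left(32 - 3\right) = 7 + 2 \cdot 29 = 7 + 58 = 65$)
$\sqrt{v{\left(0 \right)} + j{\left(-1,-3 \right)}} \left(-8 + X\right) = \sqrt{2 - 3} \left(-8 + 65\right) = \sqrt{-1} \cdot 57 = i 57 = 57 i$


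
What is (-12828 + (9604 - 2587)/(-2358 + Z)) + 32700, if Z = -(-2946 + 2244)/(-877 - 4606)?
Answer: 85632951647/4309872 ≈ 19869.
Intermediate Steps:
Z = -702/5483 (Z = -(-702)/(-5483) = -(-702)*(-1)/5483 = -1*702/5483 = -702/5483 ≈ -0.12803)
(-12828 + (9604 - 2587)/(-2358 + Z)) + 32700 = (-12828 + (9604 - 2587)/(-2358 - 702/5483)) + 32700 = (-12828 + 7017/(-12929616/5483)) + 32700 = (-12828 + 7017*(-5483/12929616)) + 32700 = (-12828 - 12824737/4309872) + 32700 = -55299862753/4309872 + 32700 = 85632951647/4309872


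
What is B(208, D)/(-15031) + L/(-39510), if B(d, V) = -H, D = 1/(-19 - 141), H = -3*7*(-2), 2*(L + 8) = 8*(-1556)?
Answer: 47666306/296937405 ≈ 0.16053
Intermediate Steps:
L = -6232 (L = -8 + (8*(-1556))/2 = -8 + (½)*(-12448) = -8 - 6224 = -6232)
H = 42 (H = -21*(-2) = 42)
D = -1/160 (D = 1/(-160) = -1/160 ≈ -0.0062500)
B(d, V) = -42 (B(d, V) = -1*42 = -42)
B(208, D)/(-15031) + L/(-39510) = -42/(-15031) - 6232/(-39510) = -42*(-1/15031) - 6232*(-1/39510) = 42/15031 + 3116/19755 = 47666306/296937405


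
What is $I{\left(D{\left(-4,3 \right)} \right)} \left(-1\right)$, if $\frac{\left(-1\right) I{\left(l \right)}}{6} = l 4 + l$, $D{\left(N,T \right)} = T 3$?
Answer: $270$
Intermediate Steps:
$D{\left(N,T \right)} = 3 T$
$I{\left(l \right)} = - 30 l$ ($I{\left(l \right)} = - 6 \left(l 4 + l\right) = - 6 \left(4 l + l\right) = - 6 \cdot 5 l = - 30 l$)
$I{\left(D{\left(-4,3 \right)} \right)} \left(-1\right) = - 30 \cdot 3 \cdot 3 \left(-1\right) = \left(-30\right) 9 \left(-1\right) = \left(-270\right) \left(-1\right) = 270$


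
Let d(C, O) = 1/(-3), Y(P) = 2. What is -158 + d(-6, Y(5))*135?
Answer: -203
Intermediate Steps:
d(C, O) = -⅓
-158 + d(-6, Y(5))*135 = -158 - ⅓*135 = -158 - 45 = -203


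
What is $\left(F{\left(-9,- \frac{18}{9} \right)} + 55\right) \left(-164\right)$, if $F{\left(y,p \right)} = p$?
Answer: $-8692$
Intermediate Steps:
$\left(F{\left(-9,- \frac{18}{9} \right)} + 55\right) \left(-164\right) = \left(- \frac{18}{9} + 55\right) \left(-164\right) = \left(\left(-18\right) \frac{1}{9} + 55\right) \left(-164\right) = \left(-2 + 55\right) \left(-164\right) = 53 \left(-164\right) = -8692$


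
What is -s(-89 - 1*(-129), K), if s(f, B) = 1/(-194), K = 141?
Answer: 1/194 ≈ 0.0051546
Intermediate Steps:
s(f, B) = -1/194
-s(-89 - 1*(-129), K) = -1*(-1/194) = 1/194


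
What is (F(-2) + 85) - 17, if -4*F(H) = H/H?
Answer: 271/4 ≈ 67.750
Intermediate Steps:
F(H) = -¼ (F(H) = -H/(4*H) = -¼*1 = -¼)
(F(-2) + 85) - 17 = (-¼ + 85) - 17 = 339/4 - 17 = 271/4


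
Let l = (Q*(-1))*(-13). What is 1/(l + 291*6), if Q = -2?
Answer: 1/1720 ≈ 0.00058139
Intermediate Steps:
l = -26 (l = -2*(-1)*(-13) = 2*(-13) = -26)
1/(l + 291*6) = 1/(-26 + 291*6) = 1/(-26 + 1746) = 1/1720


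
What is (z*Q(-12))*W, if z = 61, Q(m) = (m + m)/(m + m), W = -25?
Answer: -1525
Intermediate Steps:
Q(m) = 1 (Q(m) = (2*m)/((2*m)) = (2*m)*(1/(2*m)) = 1)
(z*Q(-12))*W = (61*1)*(-25) = 61*(-25) = -1525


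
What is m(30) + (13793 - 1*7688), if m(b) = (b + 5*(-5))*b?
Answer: 6255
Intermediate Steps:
m(b) = b*(-25 + b) (m(b) = (b - 25)*b = (-25 + b)*b = b*(-25 + b))
m(30) + (13793 - 1*7688) = 30*(-25 + 30) + (13793 - 1*7688) = 30*5 + (13793 - 7688) = 150 + 6105 = 6255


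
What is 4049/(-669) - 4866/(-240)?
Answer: 380599/26760 ≈ 14.223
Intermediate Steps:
4049/(-669) - 4866/(-240) = 4049*(-1/669) - 4866*(-1/240) = -4049/669 + 811/40 = 380599/26760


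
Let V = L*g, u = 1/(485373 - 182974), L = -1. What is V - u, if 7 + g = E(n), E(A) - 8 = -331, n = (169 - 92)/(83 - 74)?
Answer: 99791669/302399 ≈ 330.00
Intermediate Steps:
n = 77/9 ≈ 8.5556
E(A) = -323 (E(A) = 8 - 331 = -323)
g = -330 (g = -7 - 323 = -330)
u = 1/302399 ≈ 3.3069e-6
V = 330 (V = -1*(-330) = 330)
V - u = 330 - 1*1/302399 = 330 - 1/302399 = 99791669/302399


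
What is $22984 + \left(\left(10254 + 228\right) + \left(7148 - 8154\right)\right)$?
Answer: $32460$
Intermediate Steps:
$22984 + \left(\left(10254 + 228\right) + \left(7148 - 8154\right)\right) = 22984 + \left(10482 - 1006\right) = 22984 + 9476 = 32460$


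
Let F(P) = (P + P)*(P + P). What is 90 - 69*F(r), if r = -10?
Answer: -27510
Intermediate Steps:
F(P) = 4*P² (F(P) = (2*P)*(2*P) = 4*P²)
90 - 69*F(r) = 90 - 276*(-10)² = 90 - 276*100 = 90 - 69*400 = 90 - 27600 = -27510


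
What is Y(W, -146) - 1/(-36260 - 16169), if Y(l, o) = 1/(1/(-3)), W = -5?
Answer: -157286/52429 ≈ -3.0000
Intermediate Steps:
Y(l, o) = -3 (Y(l, o) = 1/(-1/3) = -3)
Y(W, -146) - 1/(-36260 - 16169) = -3 - 1/(-36260 - 16169) = -3 - 1/(-52429) = -3 - 1*(-1/52429) = -3 + 1/52429 = -157286/52429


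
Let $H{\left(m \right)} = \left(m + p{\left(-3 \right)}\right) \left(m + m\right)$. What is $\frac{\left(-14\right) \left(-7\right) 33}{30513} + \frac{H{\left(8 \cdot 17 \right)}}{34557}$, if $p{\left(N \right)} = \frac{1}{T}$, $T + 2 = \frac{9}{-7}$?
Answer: $\frac{1355870030}{1154860383} \approx 1.1741$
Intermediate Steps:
$T = - \frac{23}{7}$ ($T = -2 + \frac{9}{-7} = -2 + 9 \left(- \frac{1}{7}\right) = -2 - \frac{9}{7} = - \frac{23}{7} \approx -3.2857$)
$p{\left(N \right)} = - \frac{7}{23}$ ($p{\left(N \right)} = \frac{1}{- \frac{23}{7}} = - \frac{7}{23}$)
$H{\left(m \right)} = 2 m \left(- \frac{7}{23} + m\right)$ ($H{\left(m \right)} = \left(m - \frac{7}{23}\right) \left(m + m\right) = \left(- \frac{7}{23} + m\right) 2 m = 2 m \left(- \frac{7}{23} + m\right)$)
$\frac{\left(-14\right) \left(-7\right) 33}{30513} + \frac{H{\left(8 \cdot 17 \right)}}{34557} = \frac{\left(-14\right) \left(-7\right) 33}{30513} + \frac{\frac{2}{23} \cdot 8 \cdot 17 \left(-7 + 23 \cdot 8 \cdot 17\right)}{34557} = 98 \cdot 33 \cdot \frac{1}{30513} + \frac{2}{23} \cdot 136 \left(-7 + 23 \cdot 136\right) \frac{1}{34557} = 3234 \cdot \frac{1}{30513} + \frac{2}{23} \cdot 136 \left(-7 + 3128\right) \frac{1}{34557} = \frac{154}{1453} + \frac{2}{23} \cdot 136 \cdot 3121 \cdot \frac{1}{34557} = \frac{154}{1453} + \frac{848912}{23} \cdot \frac{1}{34557} = \frac{154}{1453} + \frac{848912}{794811} = \frac{1355870030}{1154860383}$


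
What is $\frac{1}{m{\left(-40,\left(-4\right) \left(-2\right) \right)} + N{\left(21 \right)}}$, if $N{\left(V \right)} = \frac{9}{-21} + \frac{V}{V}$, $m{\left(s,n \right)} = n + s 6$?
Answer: $- \frac{7}{1620} \approx -0.004321$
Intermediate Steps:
$m{\left(s,n \right)} = n + 6 s$
$N{\left(V \right)} = \frac{4}{7}$ ($N{\left(V \right)} = 9 \left(- \frac{1}{21}\right) + 1 = - \frac{3}{7} + 1 = \frac{4}{7}$)
$\frac{1}{m{\left(-40,\left(-4\right) \left(-2\right) \right)} + N{\left(21 \right)}} = \frac{1}{\left(\left(-4\right) \left(-2\right) + 6 \left(-40\right)\right) + \frac{4}{7}} = \frac{1}{\left(8 - 240\right) + \frac{4}{7}} = \frac{1}{-232 + \frac{4}{7}} = \frac{1}{- \frac{1620}{7}} = - \frac{7}{1620}$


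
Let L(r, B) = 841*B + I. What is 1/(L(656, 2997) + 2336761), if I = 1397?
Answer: 1/4858635 ≈ 2.0582e-7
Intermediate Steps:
L(r, B) = 1397 + 841*B (L(r, B) = 841*B + 1397 = 1397 + 841*B)
1/(L(656, 2997) + 2336761) = 1/((1397 + 841*2997) + 2336761) = 1/((1397 + 2520477) + 2336761) = 1/(2521874 + 2336761) = 1/4858635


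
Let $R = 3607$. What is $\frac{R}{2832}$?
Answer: $\frac{3607}{2832} \approx 1.2737$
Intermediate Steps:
$\frac{R}{2832} = \frac{3607}{2832}$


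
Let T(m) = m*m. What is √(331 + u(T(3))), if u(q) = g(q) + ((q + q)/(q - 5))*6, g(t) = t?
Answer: √367 ≈ 19.157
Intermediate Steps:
T(m) = m²
u(q) = q + 12*q/(-5 + q) (u(q) = q + ((q + q)/(q - 5))*6 = q + ((2*q)/(-5 + q))*6 = q + (2*q/(-5 + q))*6 = q + 12*q/(-5 + q))
√(331 + u(T(3))) = √(331 + 3²*(7 + 3²)/(-5 + 3²)) = √(331 + 9*(7 + 9)/(-5 + 9)) = √(331 + 9*16/4) = √(331 + 9*(¼)*16) = √(331 + 36) = √367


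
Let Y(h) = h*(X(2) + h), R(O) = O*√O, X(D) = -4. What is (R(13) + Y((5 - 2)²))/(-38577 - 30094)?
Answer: -45/68671 - 13*√13/68671 ≈ -0.0013379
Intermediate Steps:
R(O) = O^(3/2)
Y(h) = h*(-4 + h)
(R(13) + Y((5 - 2)²))/(-38577 - 30094) = (13^(3/2) + (5 - 2)²*(-4 + (5 - 2)²))/(-38577 - 30094) = (13*√13 + 3²*(-4 + 3²))/(-68671) = (13*√13 + 9*(-4 + 9))*(-1/68671) = (13*√13 + 9*5)*(-1/68671) = (13*√13 + 45)*(-1/68671) = (45 + 13*√13)*(-1/68671) = -45/68671 - 13*√13/68671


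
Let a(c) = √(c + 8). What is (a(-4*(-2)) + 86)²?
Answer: 8100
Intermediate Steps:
a(c) = √(8 + c)
(a(-4*(-2)) + 86)² = (√(8 - 4*(-2)) + 86)² = (√(8 + 8) + 86)² = (√16 + 86)² = (4 + 86)² = 90² = 8100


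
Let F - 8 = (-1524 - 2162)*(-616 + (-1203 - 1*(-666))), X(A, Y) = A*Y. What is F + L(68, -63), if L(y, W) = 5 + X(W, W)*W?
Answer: 3999924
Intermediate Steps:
F = 4249966 (F = 8 + (-1524 - 2162)*(-616 + (-1203 - 1*(-666))) = 8 - 3686*(-616 + (-1203 + 666)) = 8 - 3686*(-616 - 537) = 8 - 3686*(-1153) = 8 + 4249958 = 4249966)
L(y, W) = 5 + W³ (L(y, W) = 5 + (W*W)*W = 5 + W²*W = 5 + W³)
F + L(68, -63) = 4249966 + (5 + (-63)³) = 4249966 + (5 - 250047) = 4249966 - 250042 = 3999924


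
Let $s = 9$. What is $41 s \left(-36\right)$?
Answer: $-13284$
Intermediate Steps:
$41 s \left(-36\right) = 41 \cdot 9 \left(-36\right) = 369 \left(-36\right) = -13284$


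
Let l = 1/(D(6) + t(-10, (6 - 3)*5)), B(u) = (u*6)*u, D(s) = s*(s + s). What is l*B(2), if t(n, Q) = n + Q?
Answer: 24/77 ≈ 0.31169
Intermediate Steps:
D(s) = 2*s² (D(s) = s*(2*s) = 2*s²)
B(u) = 6*u² (B(u) = (6*u)*u = 6*u²)
t(n, Q) = Q + n
l = 1/77 (l = 1/(2*6² + ((6 - 3)*5 - 10)) = 1/(2*36 + (3*5 - 10)) = 1/(72 + (15 - 10)) = 1/(72 + 5) = 1/77 ≈ 0.012987)
l*B(2) = (6*2²)/77 = (6*4)/77 = (1/77)*24 = 24/77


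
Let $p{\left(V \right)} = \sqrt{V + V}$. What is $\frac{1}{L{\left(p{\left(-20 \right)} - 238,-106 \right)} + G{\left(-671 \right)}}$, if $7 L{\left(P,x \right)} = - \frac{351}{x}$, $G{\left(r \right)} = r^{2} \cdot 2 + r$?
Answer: $\frac{742}{667660113} \approx 1.1113 \cdot 10^{-6}$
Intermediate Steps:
$p{\left(V \right)} = \sqrt{2} \sqrt{V}$ ($p{\left(V \right)} = \sqrt{2 V} = \sqrt{2} \sqrt{V}$)
$G{\left(r \right)} = r + 2 r^{2}$ ($G{\left(r \right)} = 2 r^{2} + r = r + 2 r^{2}$)
$L{\left(P,x \right)} = - \frac{351}{7 x}$ ($L{\left(P,x \right)} = \frac{\left(-351\right) \frac{1}{x}}{7} = - \frac{351}{7 x}$)
$\frac{1}{L{\left(p{\left(-20 \right)} - 238,-106 \right)} + G{\left(-671 \right)}} = \frac{1}{- \frac{351}{7 \left(-106\right)} - 671 \left(1 + 2 \left(-671\right)\right)} = \frac{1}{\left(- \frac{351}{7}\right) \left(- \frac{1}{106}\right) - 671 \left(1 - 1342\right)} = \frac{1}{\frac{351}{742} - -899811} = \frac{1}{\frac{351}{742} + 899811} = \frac{1}{\frac{667660113}{742}} = \frac{742}{667660113}$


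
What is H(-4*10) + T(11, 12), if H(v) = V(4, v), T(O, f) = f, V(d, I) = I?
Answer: -28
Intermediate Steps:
H(v) = v
H(-4*10) + T(11, 12) = -4*10 + 12 = -40 + 12 = -28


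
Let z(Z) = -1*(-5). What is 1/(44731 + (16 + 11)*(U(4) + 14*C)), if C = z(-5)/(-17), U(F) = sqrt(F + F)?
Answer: 12895129/575376694921 - 15606*sqrt(2)/575376694921 ≈ 2.2373e-5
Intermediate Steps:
z(Z) = 5
U(F) = sqrt(2)*sqrt(F) (U(F) = sqrt(2*F) = sqrt(2)*sqrt(F))
C = -5/17 (C = 5/(-17) = 5*(-1/17) = -5/17 ≈ -0.29412)
1/(44731 + (16 + 11)*(U(4) + 14*C)) = 1/(44731 + (16 + 11)*(sqrt(2)*sqrt(4) + 14*(-5/17))) = 1/(44731 + 27*(sqrt(2)*2 - 70/17)) = 1/(44731 + 27*(2*sqrt(2) - 70/17)) = 1/(44731 + 27*(-70/17 + 2*sqrt(2))) = 1/(44731 + (-1890/17 + 54*sqrt(2))) = 1/(758537/17 + 54*sqrt(2))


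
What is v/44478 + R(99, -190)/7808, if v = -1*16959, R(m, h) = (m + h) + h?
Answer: -24152365/57880704 ≈ -0.41728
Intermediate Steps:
R(m, h) = m + 2*h (R(m, h) = (h + m) + h = m + 2*h)
v = -16959
v/44478 + R(99, -190)/7808 = -16959/44478 + (99 + 2*(-190))/7808 = -16959*1/44478 + (99 - 380)*(1/7808) = -5653/14826 - 281*1/7808 = -5653/14826 - 281/7808 = -24152365/57880704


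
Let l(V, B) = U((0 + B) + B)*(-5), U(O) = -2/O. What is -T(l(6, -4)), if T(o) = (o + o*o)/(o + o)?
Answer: ⅛ ≈ 0.12500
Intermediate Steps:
l(V, B) = 5/B (l(V, B) = -2/((0 + B) + B)*(-5) = -2/(B + B)*(-5) = -2*1/(2*B)*(-5) = -1/B*(-5) = 5/B)
T(o) = (o + o²)/(2*o) (T(o) = (o + o²)/((2*o)) = (o + o²)*(1/(2*o)) = (o + o²)/(2*o))
-T(l(6, -4)) = -(½ + (5/(-4))/2) = -(½ + (5*(-¼))/2) = -(½ + (½)*(-5/4)) = -(½ - 5/8) = -1*(-⅛) = ⅛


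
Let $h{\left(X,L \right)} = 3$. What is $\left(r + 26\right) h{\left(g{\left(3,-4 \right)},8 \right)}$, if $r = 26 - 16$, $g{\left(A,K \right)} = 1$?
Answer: $108$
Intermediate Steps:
$r = 10$
$\left(r + 26\right) h{\left(g{\left(3,-4 \right)},8 \right)} = \left(10 + 26\right) 3 = 36 \cdot 3 = 108$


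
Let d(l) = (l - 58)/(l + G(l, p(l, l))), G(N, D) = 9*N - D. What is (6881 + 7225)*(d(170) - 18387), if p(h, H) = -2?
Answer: -220720545786/851 ≈ -2.5937e+8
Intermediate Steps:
G(N, D) = -D + 9*N
d(l) = (-58 + l)/(2 + 10*l) (d(l) = (l - 58)/(l + (-1*(-2) + 9*l)) = (-58 + l)/(l + (2 + 9*l)) = (-58 + l)/(2 + 10*l))
(6881 + 7225)*(d(170) - 18387) = (6881 + 7225)*((-58 + 170)/(2*(1 + 5*170)) - 18387) = 14106*((½)*112/(1 + 850) - 18387) = 14106*((½)*112/851 - 18387) = 14106*((½)*(1/851)*112 - 18387) = 14106*(56/851 - 18387) = 14106*(-15647281/851) = -220720545786/851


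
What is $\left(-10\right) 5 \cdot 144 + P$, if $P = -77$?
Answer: $-7277$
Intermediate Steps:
$\left(-10\right) 5 \cdot 144 + P = \left(-10\right) 5 \cdot 144 - 77 = \left(-50\right) 144 - 77 = -7200 - 77 = -7277$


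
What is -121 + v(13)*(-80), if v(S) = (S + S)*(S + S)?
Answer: -54201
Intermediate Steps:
v(S) = 4*S² (v(S) = (2*S)*(2*S) = 4*S²)
-121 + v(13)*(-80) = -121 + (4*13²)*(-80) = -121 + (4*169)*(-80) = -121 + 676*(-80) = -121 - 54080 = -54201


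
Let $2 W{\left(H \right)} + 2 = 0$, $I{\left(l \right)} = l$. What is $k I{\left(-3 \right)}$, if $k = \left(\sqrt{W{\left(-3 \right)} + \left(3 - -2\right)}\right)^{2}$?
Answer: $-12$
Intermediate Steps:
$W{\left(H \right)} = -1$ ($W{\left(H \right)} = -1 + \frac{1}{2} \cdot 0 = -1 + 0 = -1$)
$k = 4$ ($k = \left(\sqrt{-1 + \left(3 - -2\right)}\right)^{2} = \left(\sqrt{-1 + \left(3 + 2\right)}\right)^{2} = \left(\sqrt{-1 + 5}\right)^{2} = \left(\sqrt{4}\right)^{2} = 2^{2} = 4$)
$k I{\left(-3 \right)} = 4 \left(-3\right) = -12$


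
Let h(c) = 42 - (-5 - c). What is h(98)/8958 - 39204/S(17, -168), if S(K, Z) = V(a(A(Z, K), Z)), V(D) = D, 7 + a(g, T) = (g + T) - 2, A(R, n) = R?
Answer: 117079819/1030170 ≈ 113.65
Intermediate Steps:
a(g, T) = -9 + T + g (a(g, T) = -7 + ((g + T) - 2) = -7 + ((T + g) - 2) = -7 + (-2 + T + g) = -9 + T + g)
S(K, Z) = -9 + 2*Z (S(K, Z) = -9 + Z + Z = -9 + 2*Z)
h(c) = 47 + c (h(c) = 42 + (5 + c) = 47 + c)
h(98)/8958 - 39204/S(17, -168) = (47 + 98)/8958 - 39204/(-9 + 2*(-168)) = 145*(1/8958) - 39204/(-9 - 336) = 145/8958 - 39204/(-345) = 145/8958 - 39204*(-1/345) = 145/8958 + 13068/115 = 117079819/1030170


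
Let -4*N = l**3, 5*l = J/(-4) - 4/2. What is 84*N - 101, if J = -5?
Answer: -807433/8000 ≈ -100.93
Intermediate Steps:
l = -3/20 (l = (-5/(-4) - 4/2)/5 = (-5*(-1/4) - 4*1/2)/5 = (5/4 - 2)/5 = (1/5)*(-3/4) = -3/20 ≈ -0.15000)
N = 27/32000 (N = -(-3/20)**3/4 = -1/4*(-27/8000) = 27/32000 ≈ 0.00084375)
84*N - 101 = 84*(27/32000) - 101 = 567/8000 - 101 = -807433/8000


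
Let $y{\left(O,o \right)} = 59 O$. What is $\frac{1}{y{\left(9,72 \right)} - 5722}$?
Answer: $- \frac{1}{5191} \approx -0.00019264$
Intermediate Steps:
$\frac{1}{y{\left(9,72 \right)} - 5722} = \frac{1}{59 \cdot 9 - 5722} = \frac{1}{531 - 5722} = \frac{1}{-5191} = - \frac{1}{5191}$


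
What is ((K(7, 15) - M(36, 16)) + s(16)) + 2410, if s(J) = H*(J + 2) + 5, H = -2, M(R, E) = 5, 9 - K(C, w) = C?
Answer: 2376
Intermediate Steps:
K(C, w) = 9 - C
s(J) = 1 - 2*J (s(J) = -2*(J + 2) + 5 = -2*(2 + J) + 5 = (-4 - 2*J) + 5 = 1 - 2*J)
((K(7, 15) - M(36, 16)) + s(16)) + 2410 = (((9 - 1*7) - 1*5) + (1 - 2*16)) + 2410 = (((9 - 7) - 5) + (1 - 32)) + 2410 = ((2 - 5) - 31) + 2410 = (-3 - 31) + 2410 = -34 + 2410 = 2376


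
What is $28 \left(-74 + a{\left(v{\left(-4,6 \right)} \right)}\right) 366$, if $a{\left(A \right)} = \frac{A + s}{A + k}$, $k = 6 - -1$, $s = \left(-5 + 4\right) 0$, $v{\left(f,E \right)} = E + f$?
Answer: $- \frac{2268224}{3} \approx -7.5608 \cdot 10^{5}$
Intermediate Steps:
$s = 0$ ($s = \left(-1\right) 0 = 0$)
$k = 7$ ($k = 6 + 1 = 7$)
$a{\left(A \right)} = \frac{A}{7 + A}$ ($a{\left(A \right)} = \frac{A + 0}{A + 7} = \frac{A}{7 + A}$)
$28 \left(-74 + a{\left(v{\left(-4,6 \right)} \right)}\right) 366 = 28 \left(-74 + \frac{6 - 4}{7 + \left(6 - 4\right)}\right) 366 = 28 \left(-74 + \frac{2}{7 + 2}\right) 366 = 28 \left(-74 + \frac{2}{9}\right) 366 = 28 \left(- \frac{664}{9}\right) 366 = \left(- \frac{18592}{9}\right) 366 = - \frac{2268224}{3}$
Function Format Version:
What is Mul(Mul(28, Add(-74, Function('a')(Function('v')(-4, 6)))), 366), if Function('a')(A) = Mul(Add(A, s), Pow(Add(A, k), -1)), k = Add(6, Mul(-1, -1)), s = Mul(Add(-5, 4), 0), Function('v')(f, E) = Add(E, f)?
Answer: Rational(-2268224, 3) ≈ -7.5608e+5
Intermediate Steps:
s = 0 (s = Mul(-1, 0) = 0)
k = 7 (k = Add(6, 1) = 7)
Function('a')(A) = Mul(A, Pow(Add(7, A), -1)) (Function('a')(A) = Mul(Add(A, 0), Pow(Add(A, 7), -1)) = Mul(A, Pow(Add(7, A), -1)))
Mul(Mul(28, Add(-74, Function('a')(Function('v')(-4, 6)))), 366) = Mul(Mul(28, Add(-74, Mul(Add(6, -4), Pow(Add(7, Add(6, -4)), -1)))), 366) = Mul(Mul(28, Add(-74, Mul(2, Pow(Add(7, 2), -1)))), 366) = Mul(Mul(28, Add(-74, Mul(2, Pow(9, -1)))), 366) = Mul(Mul(28, Add(-74, Mul(2, Rational(1, 9)))), 366) = Mul(Mul(28, Add(-74, Rational(2, 9))), 366) = Mul(Mul(28, Rational(-664, 9)), 366) = Mul(Rational(-18592, 9), 366) = Rational(-2268224, 3)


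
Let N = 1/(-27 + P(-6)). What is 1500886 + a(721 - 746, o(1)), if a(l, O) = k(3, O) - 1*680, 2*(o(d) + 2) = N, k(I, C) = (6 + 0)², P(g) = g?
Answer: 1500242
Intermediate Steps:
k(I, C) = 36 (k(I, C) = 6² = 36)
N = -1/33 (N = 1/(-27 - 6) = 1/(-33) = -1/33 ≈ -0.030303)
o(d) = -133/66 (o(d) = -2 + (½)*(-1/33) = -2 - 1/66 = -133/66)
a(l, O) = -644 (a(l, O) = 36 - 1*680 = 36 - 680 = -644)
1500886 + a(721 - 746, o(1)) = 1500886 - 644 = 1500242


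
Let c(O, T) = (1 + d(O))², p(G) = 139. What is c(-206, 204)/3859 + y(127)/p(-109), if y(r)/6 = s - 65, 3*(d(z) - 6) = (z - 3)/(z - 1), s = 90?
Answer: 13300796162/12168130473 ≈ 1.0931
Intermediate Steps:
d(z) = 6 + (-3 + z)/(3*(-1 + z)) (d(z) = 6 + ((z - 3)/(z - 1))/3 = 6 + ((-3 + z)/(-1 + z))/3 = 6 + (-3 + z)/(3*(-1 + z)))
y(r) = 150 (y(r) = 6*(90 - 65) = 6*25 = 150)
c(O, T) = (1 + (-21 + 19*O)/(3*(-1 + O)))²
c(-206, 204)/3859 + y(127)/p(-109) = (4*(-12 + 11*(-206))²/(9*(-1 - 206)²))/3859 + 150/139 = ((4/9)*(-12 - 2266)²/(-207)²)*(1/3859) + 150*(1/139) = ((4/9)*(1/42849)*(-2278)²)*(1/3859) + 150/139 = ((4/9)*(1/42849)*5189284)*(1/3859) + 150/139 = (20757136/385641)*(1/3859) + 150/139 = 1221008/87540507 + 150/139 = 13300796162/12168130473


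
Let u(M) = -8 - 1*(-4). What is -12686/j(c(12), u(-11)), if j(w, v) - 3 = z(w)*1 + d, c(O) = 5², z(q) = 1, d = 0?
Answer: -6343/2 ≈ -3171.5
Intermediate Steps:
u(M) = -4 (u(M) = -8 + 4 = -4)
c(O) = 25
j(w, v) = 4 (j(w, v) = 3 + (1*1 + 0) = 3 + (1 + 0) = 3 + 1 = 4)
-12686/j(c(12), u(-11)) = -12686/4 = -12686*¼ = -6343/2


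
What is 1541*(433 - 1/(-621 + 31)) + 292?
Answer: 393853091/590 ≈ 6.6755e+5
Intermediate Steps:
1541*(433 - 1/(-621 + 31)) + 292 = 1541*(433 - 1/(-590)) + 292 = 1541*(433 - 1*(-1/590)) + 292 = 1541*(433 + 1/590) + 292 = 1541*(255471/590) + 292 = 393680811/590 + 292 = 393853091/590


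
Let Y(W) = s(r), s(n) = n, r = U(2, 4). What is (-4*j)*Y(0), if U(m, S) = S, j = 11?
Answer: -176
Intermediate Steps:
r = 4
Y(W) = 4
(-4*j)*Y(0) = -4*11*4 = -44*4 = -176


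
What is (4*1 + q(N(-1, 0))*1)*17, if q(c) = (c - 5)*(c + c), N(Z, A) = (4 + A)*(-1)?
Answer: 1292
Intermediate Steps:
N(Z, A) = -4 - A
q(c) = 2*c*(-5 + c) (q(c) = (-5 + c)*(2*c) = 2*c*(-5 + c))
(4*1 + q(N(-1, 0))*1)*17 = (4*1 + (2*(-4 - 1*0)*(-5 + (-4 - 1*0)))*1)*17 = (4 + (2*(-4 + 0)*(-5 + (-4 + 0)))*1)*17 = (4 + (2*(-4)*(-5 - 4))*1)*17 = (4 + (2*(-4)*(-9))*1)*17 = (4 + 72*1)*17 = (4 + 72)*17 = 76*17 = 1292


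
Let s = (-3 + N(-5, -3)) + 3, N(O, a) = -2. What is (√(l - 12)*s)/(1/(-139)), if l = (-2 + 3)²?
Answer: 278*I*√11 ≈ 922.02*I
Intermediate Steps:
l = 1 (l = 1² = 1)
s = -2 (s = (-3 - 2) + 3 = -5 + 3 = -2)
(√(l - 12)*s)/(1/(-139)) = (√(1 - 12)*(-2))/(1/(-139)) = (√(-11)*(-2))/(-1/139) = -139*I*√11*(-2) = -(-278)*I*√11 = 278*I*√11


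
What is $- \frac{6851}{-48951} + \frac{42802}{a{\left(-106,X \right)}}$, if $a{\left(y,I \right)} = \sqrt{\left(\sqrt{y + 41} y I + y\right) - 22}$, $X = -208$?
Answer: $\frac{6851}{48951} + \frac{21401 \sqrt{2}}{4 \sqrt{-4 + 689 i \sqrt{65}}} \approx 71.9 - 71.811 i$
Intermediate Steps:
$a{\left(y,I \right)} = \sqrt{-22 + y + I y \sqrt{41 + y}}$ ($a{\left(y,I \right)} = \sqrt{\left(\sqrt{41 + y} y I + y\right) - 22} = \sqrt{\left(y \sqrt{41 + y} I + y\right) - 22} = \sqrt{\left(I y \sqrt{41 + y} + y\right) - 22} = \sqrt{\left(y + I y \sqrt{41 + y}\right) - 22} = \sqrt{-22 + y + I y \sqrt{41 + y}}$)
$- \frac{6851}{-48951} + \frac{42802}{a{\left(-106,X \right)}} = - \frac{6851}{-48951} + \frac{42802}{\sqrt{-22 - 106 - - 22048 \sqrt{41 - 106}}} = \left(-6851\right) \left(- \frac{1}{48951}\right) + \frac{42802}{\sqrt{-22 - 106 - - 22048 \sqrt{-65}}} = \frac{6851}{48951} + \frac{42802}{\sqrt{-22 - 106 - - 22048 i \sqrt{65}}} = \frac{6851}{48951} + \frac{42802}{\sqrt{-22 - 106 + 22048 i \sqrt{65}}} = \frac{6851}{48951} + \frac{42802}{\sqrt{-128 + 22048 i \sqrt{65}}}$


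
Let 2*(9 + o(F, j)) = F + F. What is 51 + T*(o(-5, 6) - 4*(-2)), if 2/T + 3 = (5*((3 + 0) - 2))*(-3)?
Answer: 155/3 ≈ 51.667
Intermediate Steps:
o(F, j) = -9 + F (o(F, j) = -9 + (F + F)/2 = -9 + (2*F)/2 = -9 + F)
T = -⅑ (T = 2/(-3 + (5*((3 + 0) - 2))*(-3)) = 2/(-3 + (5*(3 - 2))*(-3)) = 2/(-3 + (5*1)*(-3)) = 2/(-3 + 5*(-3)) = 2/(-3 - 15) = 2/(-18) = 2*(-1/18) = -⅑ ≈ -0.11111)
51 + T*(o(-5, 6) - 4*(-2)) = 51 - ((-9 - 5) - 4*(-2))/9 = 51 - (-14 + 8)/9 = 51 - ⅑*(-6) = 51 + ⅔ = 155/3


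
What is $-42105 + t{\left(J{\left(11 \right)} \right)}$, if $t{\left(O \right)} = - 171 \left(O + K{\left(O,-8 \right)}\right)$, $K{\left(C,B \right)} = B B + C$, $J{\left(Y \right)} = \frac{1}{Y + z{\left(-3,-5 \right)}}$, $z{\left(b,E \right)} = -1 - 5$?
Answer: $- \frac{265587}{5} \approx -53117.0$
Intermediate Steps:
$z{\left(b,E \right)} = -6$
$J{\left(Y \right)} = \frac{1}{-6 + Y}$ ($J{\left(Y \right)} = \frac{1}{Y - 6} = \frac{1}{-6 + Y}$)
$K{\left(C,B \right)} = C + B^{2}$ ($K{\left(C,B \right)} = B^{2} + C = C + B^{2}$)
$t{\left(O \right)} = -10944 - 342 O$ ($t{\left(O \right)} = - 171 \left(O + \left(O + \left(-8\right)^{2}\right)\right) = - 171 \left(O + \left(O + 64\right)\right) = - 171 \left(O + \left(64 + O\right)\right) = - 171 \left(64 + 2 O\right) = -10944 - 342 O$)
$-42105 + t{\left(J{\left(11 \right)} \right)} = -42105 - \left(10944 + \frac{342}{-6 + 11}\right) = -42105 - \left(10944 + \frac{342}{5}\right) = -42105 - \frac{55062}{5} = - \frac{265587}{5}$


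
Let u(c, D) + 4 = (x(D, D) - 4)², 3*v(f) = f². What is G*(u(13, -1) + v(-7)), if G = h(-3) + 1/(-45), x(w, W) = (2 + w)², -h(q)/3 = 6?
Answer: -51904/135 ≈ -384.47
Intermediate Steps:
h(q) = -18 (h(q) = -3*6 = -18)
G = -811/45 (G = -18 + 1/(-45) = -18 - 1/45 = -811/45 ≈ -18.022)
v(f) = f²/3
u(c, D) = -4 + (-4 + (2 + D)²)² (u(c, D) = -4 + ((2 + D)² - 4)² = -4 + (-4 + (2 + D)²)²)
G*(u(13, -1) + v(-7)) = -811*((-4 + (-4 + (2 - 1)²)²) + (⅓)*(-7)²)/45 = -811*((-4 + (-4 + 1²)²) + (⅓)*49)/45 = -811*((-4 + (-4 + 1)²) + 49/3)/45 = -811*((-4 + (-3)²) + 49/3)/45 = -811*((-4 + 9) + 49/3)/45 = -811*(5 + 49/3)/45 = -811/45*64/3 = -51904/135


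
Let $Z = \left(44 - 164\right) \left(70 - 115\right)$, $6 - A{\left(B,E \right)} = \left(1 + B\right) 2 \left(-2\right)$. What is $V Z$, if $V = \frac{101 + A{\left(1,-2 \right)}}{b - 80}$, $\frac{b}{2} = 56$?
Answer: $\frac{77625}{4} \approx 19406.0$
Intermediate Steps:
$b = 112$ ($b = 2 \cdot 56 = 112$)
$A{\left(B,E \right)} = 10 + 4 B$ ($A{\left(B,E \right)} = 6 - \left(1 + B\right) 2 \left(-2\right) = 6 - \left(2 + 2 B\right) \left(-2\right) = 6 - \left(-4 - 4 B\right) = 6 + \left(4 + 4 B\right) = 10 + 4 B$)
$V = \frac{115}{32}$ ($V = \frac{101 + \left(10 + 4 \cdot 1\right)}{112 - 80} = \frac{101 + \left(10 + 4\right)}{32} = \left(101 + 14\right) \frac{1}{32} = 115 \cdot \frac{1}{32} = \frac{115}{32} \approx 3.5938$)
$Z = 5400$ ($Z = \left(-120\right) \left(-45\right) = 5400$)
$V Z = \frac{115}{32} \cdot 5400 = \frac{77625}{4}$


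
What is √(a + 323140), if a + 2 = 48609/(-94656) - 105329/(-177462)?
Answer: √4397139008794723432129/116651688 ≈ 568.45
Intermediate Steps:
a = -5375319113/2799640512 (a = -2 + (48609/(-94656) - 105329/(-177462)) = -2 + (48609*(-1/94656) - 105329*(-1/177462)) = -2 + (-16203/31552 + 105329/177462) = -2 + 223961911/2799640512 = -5375319113/2799640512 ≈ -1.9200)
√(a + 323140) = √(-5375319113/2799640512 + 323140) = √(904670459728567/2799640512) = √4397139008794723432129/116651688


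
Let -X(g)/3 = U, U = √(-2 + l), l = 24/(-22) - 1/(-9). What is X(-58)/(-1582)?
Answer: I*√3245/17402 ≈ 0.0032735*I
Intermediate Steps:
l = -97/99 (l = 24*(-1/22) - 1*(-⅑) = -12/11 + ⅑ = -97/99 ≈ -0.97980)
U = I*√3245/33 (U = √(-2 - 97/99) = √(-295/99) = I*√3245/33 ≈ 1.7262*I)
X(g) = -I*√3245/11
X(-58)/(-1582) = -I*√3245/11/(-1582) = -I*√3245/11*(-1/1582) = I*√3245/17402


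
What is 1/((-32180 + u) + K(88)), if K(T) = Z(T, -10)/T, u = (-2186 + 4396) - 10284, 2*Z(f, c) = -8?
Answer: -22/885589 ≈ -2.4842e-5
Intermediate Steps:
Z(f, c) = -4 (Z(f, c) = (1/2)*(-8) = -4)
u = -8074 (u = 2210 - 10284 = -8074)
K(T) = -4/T
1/((-32180 + u) + K(88)) = 1/((-32180 - 8074) - 4/88) = 1/(-40254 - 4*1/88) = 1/(-40254 - 1/22) = 1/(-885589/22) = -22/885589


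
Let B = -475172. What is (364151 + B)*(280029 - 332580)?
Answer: 5834264571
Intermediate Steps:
(364151 + B)*(280029 - 332580) = (364151 - 475172)*(280029 - 332580) = -111021*(-52551) = 5834264571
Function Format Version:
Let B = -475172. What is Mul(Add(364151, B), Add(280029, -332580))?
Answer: 5834264571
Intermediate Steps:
Mul(Add(364151, B), Add(280029, -332580)) = Mul(Add(364151, -475172), Add(280029, -332580)) = Mul(-111021, -52551) = 5834264571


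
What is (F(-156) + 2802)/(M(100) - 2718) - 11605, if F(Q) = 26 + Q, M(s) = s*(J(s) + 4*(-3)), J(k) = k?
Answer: -35289469/3041 ≈ -11605.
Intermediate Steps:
M(s) = s*(-12 + s) (M(s) = s*(s + 4*(-3)) = s*(s - 12) = s*(-12 + s))
(F(-156) + 2802)/(M(100) - 2718) - 11605 = ((26 - 156) + 2802)/(100*(-12 + 100) - 2718) - 11605 = (-130 + 2802)/(100*88 - 2718) - 11605 = 2672/(8800 - 2718) - 11605 = 2672/6082 - 11605 = 2672*(1/6082) - 11605 = 1336/3041 - 11605 = -35289469/3041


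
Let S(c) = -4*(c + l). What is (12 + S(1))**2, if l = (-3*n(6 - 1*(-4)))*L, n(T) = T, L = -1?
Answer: 12544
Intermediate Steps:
l = 30 (l = -3*(6 - 1*(-4))*(-1) = -3*(6 + 4)*(-1) = -3*10*(-1) = -30*(-1) = 30)
S(c) = -120 - 4*c (S(c) = -4*(c + 30) = -4*(30 + c) = -120 - 4*c)
(12 + S(1))**2 = (12 + (-120 - 4*1))**2 = (12 + (-120 - 4))**2 = (12 - 124)**2 = (-112)**2 = 12544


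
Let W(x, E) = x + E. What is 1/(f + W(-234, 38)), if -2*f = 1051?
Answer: -2/1443 ≈ -0.0013860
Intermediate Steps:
f = -1051/2 (f = -1/2*1051 = -1051/2 ≈ -525.50)
W(x, E) = E + x
1/(f + W(-234, 38)) = 1/(-1051/2 + (38 - 234)) = 1/(-1051/2 - 196) = 1/(-1443/2) = -2/1443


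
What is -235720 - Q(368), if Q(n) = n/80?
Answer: -1178623/5 ≈ -2.3572e+5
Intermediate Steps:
Q(n) = n/80 (Q(n) = n*(1/80) = n/80)
-235720 - Q(368) = -235720 - 368/80 = -235720 - 1*23/5 = -235720 - 23/5 = -1178623/5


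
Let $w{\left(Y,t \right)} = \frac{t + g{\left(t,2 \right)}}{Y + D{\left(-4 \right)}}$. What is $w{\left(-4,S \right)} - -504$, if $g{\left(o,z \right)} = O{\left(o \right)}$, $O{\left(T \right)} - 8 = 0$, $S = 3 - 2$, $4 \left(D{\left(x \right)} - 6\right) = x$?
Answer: $513$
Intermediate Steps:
$D{\left(x \right)} = 6 + \frac{x}{4}$
$S = 1$
$O{\left(T \right)} = 8$ ($O{\left(T \right)} = 8 + 0 = 8$)
$g{\left(o,z \right)} = 8$
$w{\left(Y,t \right)} = \frac{8 + t}{5 + Y}$ ($w{\left(Y,t \right)} = \frac{t + 8}{Y + \left(6 + \frac{1}{4} \left(-4\right)\right)} = \frac{8 + t}{Y + \left(6 - 1\right)} = \frac{8 + t}{Y + 5} = \frac{8 + t}{5 + Y}$)
$w{\left(-4,S \right)} - -504 = \frac{8 + 1}{5 - 4} - -504 = 1^{-1} \cdot 9 + 504 = 1 \cdot 9 + 504 = 9 + 504 = 513$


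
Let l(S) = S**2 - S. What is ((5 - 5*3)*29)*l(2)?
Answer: -580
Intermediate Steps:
((5 - 5*3)*29)*l(2) = ((5 - 5*3)*29)*(2*(-1 + 2)) = ((5 - 15)*29)*(2*1) = -10*29*2 = -290*2 = -580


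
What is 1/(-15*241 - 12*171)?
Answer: -1/5667 ≈ -0.00017646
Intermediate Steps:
1/(-15*241 - 12*171) = 1/(-3615 - 2052) = 1/(-5667) = -1/5667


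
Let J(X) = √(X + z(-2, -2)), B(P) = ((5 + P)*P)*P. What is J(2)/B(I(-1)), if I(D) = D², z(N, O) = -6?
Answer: I/3 ≈ 0.33333*I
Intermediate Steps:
B(P) = P²*(5 + P) (B(P) = (P*(5 + P))*P = P²*(5 + P))
J(X) = √(-6 + X) (J(X) = √(X - 6) = √(-6 + X))
J(2)/B(I(-1)) = √(-6 + 2)/((((-1)²)²*(5 + (-1)²))) = √(-4)/((1²*(5 + 1))) = (2*I)/((1*6)) = (2*I)/6 = (2*I)*(⅙) = I/3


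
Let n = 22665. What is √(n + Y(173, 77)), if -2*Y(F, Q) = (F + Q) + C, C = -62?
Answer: √22571 ≈ 150.24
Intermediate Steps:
Y(F, Q) = 31 - F/2 - Q/2 (Y(F, Q) = -((F + Q) - 62)/2 = -(-62 + F + Q)/2 = 31 - F/2 - Q/2)
√(n + Y(173, 77)) = √(22665 + (31 - ½*173 - ½*77)) = √(22665 + (31 - 173/2 - 77/2)) = √(22665 - 94) = √22571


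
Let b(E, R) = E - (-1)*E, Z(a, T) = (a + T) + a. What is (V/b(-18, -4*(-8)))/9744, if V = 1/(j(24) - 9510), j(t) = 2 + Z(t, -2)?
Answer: 1/3319118208 ≈ 3.0128e-10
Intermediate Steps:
Z(a, T) = T + 2*a (Z(a, T) = (T + a) + a = T + 2*a)
j(t) = 2*t (j(t) = 2 + (-2 + 2*t) = 2*t)
V = -1/9462 (V = 1/(2*24 - 9510) = 1/(48 - 9510) = 1/(-9462) = -1/9462 ≈ -0.00010569)
b(E, R) = 2*E (b(E, R) = E + E = 2*E)
(V/b(-18, -4*(-8)))/9744 = -1/(9462*(2*(-18)))/9744 = -1/9462/(-36)*(1/9744) = -1/9462*(-1/36)*(1/9744) = (1/340632)*(1/9744) = 1/3319118208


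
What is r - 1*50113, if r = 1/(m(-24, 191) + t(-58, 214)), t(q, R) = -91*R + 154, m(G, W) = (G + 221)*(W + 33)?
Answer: -1243203303/24808 ≈ -50113.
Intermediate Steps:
m(G, W) = (33 + W)*(221 + G) (m(G, W) = (221 + G)*(33 + W) = (33 + W)*(221 + G))
t(q, R) = 154 - 91*R
r = 1/24808 (r = 1/((7293 + 33*(-24) + 221*191 - 24*191) + (154 - 91*214)) = 1/((7293 - 792 + 42211 - 4584) + (154 - 19474)) = 1/(44128 - 19320) = 1/24808 ≈ 4.0310e-5)
r - 1*50113 = 1/24808 - 1*50113 = 1/24808 - 50113 = -1243203303/24808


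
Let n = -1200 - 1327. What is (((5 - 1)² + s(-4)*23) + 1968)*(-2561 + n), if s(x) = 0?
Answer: -10094592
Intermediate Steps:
n = -2527
(((5 - 1)² + s(-4)*23) + 1968)*(-2561 + n) = (((5 - 1)² + 0*23) + 1968)*(-2561 - 2527) = ((4² + 0) + 1968)*(-5088) = ((16 + 0) + 1968)*(-5088) = (16 + 1968)*(-5088) = 1984*(-5088) = -10094592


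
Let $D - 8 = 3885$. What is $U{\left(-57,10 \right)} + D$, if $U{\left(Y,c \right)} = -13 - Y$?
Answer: $3937$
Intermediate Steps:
$D = 3893$ ($D = 8 + 3885 = 3893$)
$U{\left(-57,10 \right)} + D = \left(-13 - -57\right) + 3893 = \left(-13 + 57\right) + 3893 = 44 + 3893 = 3937$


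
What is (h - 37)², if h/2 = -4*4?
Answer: 4761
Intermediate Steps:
h = -32 (h = 2*(-4*4) = 2*(-16) = -32)
(h - 37)² = (-32 - 37)² = (-69)² = 4761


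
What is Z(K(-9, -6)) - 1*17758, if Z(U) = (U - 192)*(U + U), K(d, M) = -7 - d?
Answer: -18518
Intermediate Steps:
Z(U) = 2*U*(-192 + U) (Z(U) = (-192 + U)*(2*U) = 2*U*(-192 + U))
Z(K(-9, -6)) - 1*17758 = 2*(-7 - 1*(-9))*(-192 + (-7 - 1*(-9))) - 1*17758 = 2*(-7 + 9)*(-192 + (-7 + 9)) - 17758 = 2*2*(-192 + 2) - 17758 = 2*2*(-190) - 17758 = -760 - 17758 = -18518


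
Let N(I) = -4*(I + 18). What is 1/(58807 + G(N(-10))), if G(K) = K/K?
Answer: 1/58808 ≈ 1.7004e-5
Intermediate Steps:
N(I) = -72 - 4*I (N(I) = -4*(18 + I) = -72 - 4*I)
G(K) = 1
1/(58807 + G(N(-10))) = 1/(58807 + 1) = 1/58808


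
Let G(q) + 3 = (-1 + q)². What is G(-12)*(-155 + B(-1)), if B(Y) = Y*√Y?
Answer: -25730 - 166*I ≈ -25730.0 - 166.0*I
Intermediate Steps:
G(q) = -3 + (-1 + q)²
B(Y) = Y^(3/2)
G(-12)*(-155 + B(-1)) = (-3 + (-1 - 12)²)*(-155 + (-1)^(3/2)) = (-3 + (-13)²)*(-155 - I) = (-3 + 169)*(-155 - I) = 166*(-155 - I) = -25730 - 166*I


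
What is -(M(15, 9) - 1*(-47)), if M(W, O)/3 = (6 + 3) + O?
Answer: -101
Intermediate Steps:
M(W, O) = 27 + 3*O (M(W, O) = 3*((6 + 3) + O) = 3*(9 + O) = 27 + 3*O)
-(M(15, 9) - 1*(-47)) = -((27 + 3*9) - 1*(-47)) = -((27 + 27) + 47) = -(54 + 47) = -1*101 = -101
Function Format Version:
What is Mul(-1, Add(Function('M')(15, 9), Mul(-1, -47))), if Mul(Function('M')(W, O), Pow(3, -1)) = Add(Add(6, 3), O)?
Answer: -101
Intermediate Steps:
Function('M')(W, O) = Add(27, Mul(3, O)) (Function('M')(W, O) = Mul(3, Add(Add(6, 3), O)) = Mul(3, Add(9, O)) = Add(27, Mul(3, O)))
Mul(-1, Add(Function('M')(15, 9), Mul(-1, -47))) = Mul(-1, Add(Add(27, Mul(3, 9)), Mul(-1, -47))) = Mul(-1, Add(Add(27, 27), 47)) = Mul(-1, Add(54, 47)) = Mul(-1, 101) = -101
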